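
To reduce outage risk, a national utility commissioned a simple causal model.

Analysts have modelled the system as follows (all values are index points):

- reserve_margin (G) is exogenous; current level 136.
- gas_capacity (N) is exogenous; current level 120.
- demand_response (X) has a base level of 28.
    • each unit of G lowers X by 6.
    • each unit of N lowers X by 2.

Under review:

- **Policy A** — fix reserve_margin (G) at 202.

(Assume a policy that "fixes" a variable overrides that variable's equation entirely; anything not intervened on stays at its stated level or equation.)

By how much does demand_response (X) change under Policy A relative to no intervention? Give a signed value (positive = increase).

-396

Baseline:
  G = 136
  N = 120
  X = 28 − 6·136 − 2·120 = -1028
Policy A (G := 202):
  G = 202
  N = 120
  X = 28 − 6·202 − 2·120 = -1424
Change in X: -1424 − (-1028) = -396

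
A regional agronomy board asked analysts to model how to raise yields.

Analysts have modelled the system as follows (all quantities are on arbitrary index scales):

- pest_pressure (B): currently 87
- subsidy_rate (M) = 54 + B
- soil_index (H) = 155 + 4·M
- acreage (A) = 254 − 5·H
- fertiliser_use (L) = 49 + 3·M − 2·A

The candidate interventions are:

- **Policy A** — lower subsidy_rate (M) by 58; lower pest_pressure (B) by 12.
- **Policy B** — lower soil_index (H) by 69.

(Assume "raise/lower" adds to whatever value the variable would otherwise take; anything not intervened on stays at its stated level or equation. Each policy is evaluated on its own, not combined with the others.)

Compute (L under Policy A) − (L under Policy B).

-2320

Policy A (M − 58, B − 12):
  B = 87 − 12 = 75
  M = 54 + 75 (−58 from intervention) = 71
  H = 155 + 4·71 = 439
  A = 254 − 5·439 = -1941
  L = 49 + 3·71 − 2·(-1941) = 4144
Policy B (H − 69):
  B = 87
  M = 54 + 87 = 141
  H = 155 + 4·141 (−69 from intervention) = 650
  A = 254 − 5·650 = -2996
  L = 49 + 3·141 − 2·(-2996) = 6464
L: 4144 − 6464 = -2320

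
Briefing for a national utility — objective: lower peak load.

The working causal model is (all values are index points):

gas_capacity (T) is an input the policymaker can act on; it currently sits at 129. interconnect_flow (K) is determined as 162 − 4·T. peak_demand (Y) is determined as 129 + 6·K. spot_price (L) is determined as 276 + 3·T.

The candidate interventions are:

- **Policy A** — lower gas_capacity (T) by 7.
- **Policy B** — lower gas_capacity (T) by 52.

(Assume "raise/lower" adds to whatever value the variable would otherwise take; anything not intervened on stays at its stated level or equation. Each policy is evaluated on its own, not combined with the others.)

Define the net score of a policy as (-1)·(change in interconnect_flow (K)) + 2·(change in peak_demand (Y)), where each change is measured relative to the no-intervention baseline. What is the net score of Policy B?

2288

Baseline:
  T = 129
  K = 162 − 4·129 = -354
  Y = 129 + 6·(-354) = -1995
Policy B (T − 52):
  T = 129 − 52 = 77
  K = 162 − 4·77 = -146
  Y = 129 + 6·(-146) = -747
ΔK = -146 − (-354) = 208; ΔY = -747 − (-1995) = 1248
Score = (-1)·208 + 2·1248 = 2288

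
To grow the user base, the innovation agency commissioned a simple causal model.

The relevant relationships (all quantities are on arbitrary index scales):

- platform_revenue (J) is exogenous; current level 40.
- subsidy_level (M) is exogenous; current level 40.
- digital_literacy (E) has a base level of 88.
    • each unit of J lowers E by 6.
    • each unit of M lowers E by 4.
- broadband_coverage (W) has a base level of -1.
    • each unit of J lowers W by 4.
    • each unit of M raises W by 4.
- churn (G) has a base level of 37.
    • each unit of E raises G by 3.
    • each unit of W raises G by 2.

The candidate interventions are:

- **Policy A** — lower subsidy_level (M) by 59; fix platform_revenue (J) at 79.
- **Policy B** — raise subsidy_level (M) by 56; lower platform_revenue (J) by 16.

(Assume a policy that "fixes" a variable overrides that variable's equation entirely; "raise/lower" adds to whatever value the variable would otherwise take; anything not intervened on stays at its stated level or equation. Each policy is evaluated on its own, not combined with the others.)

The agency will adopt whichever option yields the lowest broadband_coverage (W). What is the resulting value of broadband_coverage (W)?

-393

Policy A (M − 59, J := 79):
  J = 79
  M = 40 − 59 = -19
  W = -1 − 4·79 + 4·(-19) = -393
Policy B (M + 56, J − 16):
  J = 40 − 16 = 24
  M = 40 + 56 = 96
  W = -1 − 4·24 + 4·96 = 287
Comparing — Policy A: W=-393, Policy B: W=287. Lowest is -393 (Policy A).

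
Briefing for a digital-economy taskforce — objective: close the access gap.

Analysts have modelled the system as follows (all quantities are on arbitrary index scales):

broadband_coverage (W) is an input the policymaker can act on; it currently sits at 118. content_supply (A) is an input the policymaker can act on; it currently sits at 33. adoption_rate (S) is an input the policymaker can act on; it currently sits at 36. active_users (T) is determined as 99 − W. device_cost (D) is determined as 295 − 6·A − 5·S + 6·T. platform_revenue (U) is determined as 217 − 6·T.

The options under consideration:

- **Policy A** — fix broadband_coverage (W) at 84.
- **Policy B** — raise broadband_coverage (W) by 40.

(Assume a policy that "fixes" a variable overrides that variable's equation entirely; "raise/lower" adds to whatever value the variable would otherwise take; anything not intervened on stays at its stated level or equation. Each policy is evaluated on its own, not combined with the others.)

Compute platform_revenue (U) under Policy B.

571

Policy B (W + 40):
  W = 118 + 40 = 158
  T = 99 − 158 = -59
  U = 217 − 6·(-59) = 571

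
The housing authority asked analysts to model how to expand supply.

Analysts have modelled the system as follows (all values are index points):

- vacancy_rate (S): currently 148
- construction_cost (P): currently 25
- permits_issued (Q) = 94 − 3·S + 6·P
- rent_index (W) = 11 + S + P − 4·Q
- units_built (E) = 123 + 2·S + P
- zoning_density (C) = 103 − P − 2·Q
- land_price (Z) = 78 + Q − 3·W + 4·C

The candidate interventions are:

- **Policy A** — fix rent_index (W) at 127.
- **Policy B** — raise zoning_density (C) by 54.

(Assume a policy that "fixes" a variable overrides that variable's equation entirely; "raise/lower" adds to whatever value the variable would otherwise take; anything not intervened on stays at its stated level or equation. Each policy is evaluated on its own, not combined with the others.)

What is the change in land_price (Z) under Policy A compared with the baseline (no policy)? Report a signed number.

Baseline:
  S = 148
  P = 25
  Q = 94 − 3·148 + 6·25 = -200
  W = 11 + 148 + 25 − 4·(-200) = 984
  C = 103 − 25 − 2·(-200) = 478
  Z = 78 + (-200) − 3·984 + 4·478 = -1162
Policy A (W := 127):
  S = 148
  P = 25
  Q = 94 − 3·148 + 6·25 = -200
  W = 127
  C = 103 − 25 − 2·(-200) = 478
  Z = 78 + (-200) − 3·127 + 4·478 = 1409
Change in Z: 1409 − (-1162) = 2571

2571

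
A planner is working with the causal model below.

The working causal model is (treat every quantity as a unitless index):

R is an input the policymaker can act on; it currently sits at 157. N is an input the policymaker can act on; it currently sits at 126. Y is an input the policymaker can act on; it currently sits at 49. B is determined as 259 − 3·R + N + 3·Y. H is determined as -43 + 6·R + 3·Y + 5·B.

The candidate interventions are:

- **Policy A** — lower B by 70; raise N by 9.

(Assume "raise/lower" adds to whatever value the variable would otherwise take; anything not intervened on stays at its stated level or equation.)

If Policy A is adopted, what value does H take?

Policy A (B − 70, N + 9):
  R = 157
  N = 126 + 9 = 135
  Y = 49
  B = 259 − 3·157 + 135 + 3·49 (−70 from intervention) = 0
  H = -43 + 6·157 + 3·49 + 5·0 = 1046

1046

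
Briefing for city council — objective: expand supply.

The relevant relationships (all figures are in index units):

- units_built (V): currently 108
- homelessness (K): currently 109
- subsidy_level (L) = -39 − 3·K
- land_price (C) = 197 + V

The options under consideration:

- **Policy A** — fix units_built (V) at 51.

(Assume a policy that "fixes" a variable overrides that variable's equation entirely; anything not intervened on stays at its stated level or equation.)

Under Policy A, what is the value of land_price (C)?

Policy A (V := 51):
  V = 51
  C = 197 + 51 = 248

248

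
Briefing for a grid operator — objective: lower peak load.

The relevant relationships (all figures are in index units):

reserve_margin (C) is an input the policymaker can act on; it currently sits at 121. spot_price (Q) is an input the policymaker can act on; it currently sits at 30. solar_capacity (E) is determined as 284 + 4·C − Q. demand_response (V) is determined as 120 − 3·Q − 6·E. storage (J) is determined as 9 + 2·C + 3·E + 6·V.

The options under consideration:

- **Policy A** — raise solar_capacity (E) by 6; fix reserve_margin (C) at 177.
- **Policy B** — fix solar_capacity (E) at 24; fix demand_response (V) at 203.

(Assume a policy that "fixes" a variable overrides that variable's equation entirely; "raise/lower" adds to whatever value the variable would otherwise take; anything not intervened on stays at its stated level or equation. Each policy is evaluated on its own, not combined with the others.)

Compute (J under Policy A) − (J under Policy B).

-32942

Policy A (E + 6, C := 177):
  C = 177
  Q = 30
  E = 284 + 4·177 − 30 (+6 from intervention) = 968
  V = 120 − 3·30 − 6·968 = -5778
  J = 9 + 2·177 + 3·968 + 6·(-5778) = -31401
Policy B (E := 24, V := 203):
  C = 121
  Q = 30
  E = 24
  V = 203
  J = 9 + 2·121 + 3·24 + 6·203 = 1541
J: -31401 − 1541 = -32942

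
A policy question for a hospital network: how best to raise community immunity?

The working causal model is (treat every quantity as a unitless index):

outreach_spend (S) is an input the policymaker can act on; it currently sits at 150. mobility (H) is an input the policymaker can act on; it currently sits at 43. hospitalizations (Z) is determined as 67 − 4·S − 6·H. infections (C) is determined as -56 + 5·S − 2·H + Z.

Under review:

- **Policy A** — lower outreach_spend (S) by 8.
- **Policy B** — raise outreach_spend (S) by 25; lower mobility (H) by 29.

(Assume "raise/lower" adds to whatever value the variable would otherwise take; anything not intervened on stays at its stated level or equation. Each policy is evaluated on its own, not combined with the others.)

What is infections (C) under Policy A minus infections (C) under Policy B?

-265

Policy A (S − 8):
  S = 150 − 8 = 142
  H = 43
  Z = 67 − 4·142 − 6·43 = -759
  C = -56 + 5·142 − 2·43 + (-759) = -191
Policy B (S + 25, H − 29):
  S = 150 + 25 = 175
  H = 43 − 29 = 14
  Z = 67 − 4·175 − 6·14 = -717
  C = -56 + 5·175 − 2·14 + (-717) = 74
C: -191 − 74 = -265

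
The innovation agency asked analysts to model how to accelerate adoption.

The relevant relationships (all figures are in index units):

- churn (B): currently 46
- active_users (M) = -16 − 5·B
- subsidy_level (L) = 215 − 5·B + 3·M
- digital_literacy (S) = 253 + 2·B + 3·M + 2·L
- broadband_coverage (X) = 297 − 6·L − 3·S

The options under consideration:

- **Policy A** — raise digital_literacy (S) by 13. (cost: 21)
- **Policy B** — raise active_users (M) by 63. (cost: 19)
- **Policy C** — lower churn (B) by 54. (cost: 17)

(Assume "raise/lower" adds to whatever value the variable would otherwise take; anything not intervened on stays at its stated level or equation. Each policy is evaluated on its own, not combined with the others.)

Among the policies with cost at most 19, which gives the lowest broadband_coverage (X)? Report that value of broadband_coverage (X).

Policy B (M + 63):
  B = 46
  M = -16 − 5·46 (+63 from intervention) = -183
  L = 215 − 5·46 + 3·(-183) = -564
  S = 253 + 2·46 + 3·(-183) + 2·(-564) = -1332
  X = 297 − 6·(-564) − 3·(-1332) = 7677
Policy C (B − 54):
  B = 46 − 54 = -8
  M = -16 − 5·(-8) = 24
  L = 215 − 5·(-8) + 3·24 = 327
  S = 253 + 2·(-8) + 3·24 + 2·327 = 963
  X = 297 − 6·327 − 3·963 = -4554
Comparing — Policy B: X=7677, Policy C: X=-4554. Lowest is -4554 (Policy C).

-4554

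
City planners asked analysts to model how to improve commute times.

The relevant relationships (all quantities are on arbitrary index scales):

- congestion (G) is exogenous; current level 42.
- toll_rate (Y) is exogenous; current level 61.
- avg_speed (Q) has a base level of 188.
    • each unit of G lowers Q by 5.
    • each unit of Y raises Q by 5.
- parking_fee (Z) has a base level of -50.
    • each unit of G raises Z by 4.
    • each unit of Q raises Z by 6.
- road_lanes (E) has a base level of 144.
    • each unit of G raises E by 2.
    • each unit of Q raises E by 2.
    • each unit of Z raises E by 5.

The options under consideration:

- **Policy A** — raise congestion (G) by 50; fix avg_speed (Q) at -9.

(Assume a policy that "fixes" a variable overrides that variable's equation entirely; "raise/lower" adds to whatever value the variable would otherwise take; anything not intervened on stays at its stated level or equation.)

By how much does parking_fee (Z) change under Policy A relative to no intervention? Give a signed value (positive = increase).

-1552

Baseline:
  G = 42
  Y = 61
  Q = 188 − 5·42 + 5·61 = 283
  Z = -50 + 4·42 + 6·283 = 1816
Policy A (G + 50, Q := -9):
  G = 42 + 50 = 92
  Y = 61
  Q = -9
  Z = -50 + 4·92 + 6·(-9) = 264
Change in Z: 264 − 1816 = -1552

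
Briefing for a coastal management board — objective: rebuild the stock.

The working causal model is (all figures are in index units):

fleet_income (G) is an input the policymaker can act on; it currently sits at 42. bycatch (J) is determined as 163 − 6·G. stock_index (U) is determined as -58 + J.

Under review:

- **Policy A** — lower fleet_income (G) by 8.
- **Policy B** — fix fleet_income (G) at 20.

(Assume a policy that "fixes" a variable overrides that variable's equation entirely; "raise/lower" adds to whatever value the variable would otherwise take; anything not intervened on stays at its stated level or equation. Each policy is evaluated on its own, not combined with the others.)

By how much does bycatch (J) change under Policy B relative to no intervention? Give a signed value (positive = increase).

Baseline:
  G = 42
  J = 163 − 6·42 = -89
Policy B (G := 20):
  G = 20
  J = 163 − 6·20 = 43
Change in J: 43 − (-89) = 132

132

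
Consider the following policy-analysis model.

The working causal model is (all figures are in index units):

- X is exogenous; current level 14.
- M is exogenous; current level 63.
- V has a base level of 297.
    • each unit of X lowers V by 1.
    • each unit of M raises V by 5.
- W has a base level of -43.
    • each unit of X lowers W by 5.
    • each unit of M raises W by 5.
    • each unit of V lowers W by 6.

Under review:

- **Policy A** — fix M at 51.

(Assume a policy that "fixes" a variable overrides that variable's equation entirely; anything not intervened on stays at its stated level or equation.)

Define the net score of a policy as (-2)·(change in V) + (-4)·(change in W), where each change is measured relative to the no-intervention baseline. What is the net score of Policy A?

-1080

Baseline:
  X = 14
  M = 63
  V = 297 − 14 + 5·63 = 598
  W = -43 − 5·14 + 5·63 − 6·598 = -3386
Policy A (M := 51):
  X = 14
  M = 51
  V = 297 − 14 + 5·51 = 538
  W = -43 − 5·14 + 5·51 − 6·538 = -3086
ΔV = 538 − 598 = -60; ΔW = -3086 − (-3386) = 300
Score = (-2)·(-60) + (-4)·300 = -1080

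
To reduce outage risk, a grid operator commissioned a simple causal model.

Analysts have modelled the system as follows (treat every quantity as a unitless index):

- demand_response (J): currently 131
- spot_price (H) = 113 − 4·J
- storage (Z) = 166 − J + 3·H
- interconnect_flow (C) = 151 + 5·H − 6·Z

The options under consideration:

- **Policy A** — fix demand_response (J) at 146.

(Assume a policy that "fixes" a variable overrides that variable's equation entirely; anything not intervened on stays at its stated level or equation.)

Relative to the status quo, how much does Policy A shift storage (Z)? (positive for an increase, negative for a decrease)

Baseline:
  J = 131
  H = 113 − 4·131 = -411
  Z = 166 − 131 + 3·(-411) = -1198
Policy A (J := 146):
  J = 146
  H = 113 − 4·146 = -471
  Z = 166 − 146 + 3·(-471) = -1393
Change in Z: -1393 − (-1198) = -195

-195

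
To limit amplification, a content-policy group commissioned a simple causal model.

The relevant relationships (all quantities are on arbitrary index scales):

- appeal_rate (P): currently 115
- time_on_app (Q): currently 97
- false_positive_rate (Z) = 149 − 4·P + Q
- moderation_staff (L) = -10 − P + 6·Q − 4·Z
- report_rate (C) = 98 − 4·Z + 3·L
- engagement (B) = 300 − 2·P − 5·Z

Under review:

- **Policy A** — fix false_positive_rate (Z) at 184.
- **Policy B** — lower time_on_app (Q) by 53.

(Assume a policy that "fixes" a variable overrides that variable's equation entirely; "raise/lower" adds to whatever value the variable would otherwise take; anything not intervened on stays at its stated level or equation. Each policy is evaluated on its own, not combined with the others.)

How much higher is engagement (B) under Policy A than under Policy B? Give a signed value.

Policy A (Z := 184):
  P = 115
  Q = 97
  Z = 184
  B = 300 − 2·115 − 5·184 = -850
Policy B (Q − 53):
  P = 115
  Q = 97 − 53 = 44
  Z = 149 − 4·115 + 44 = -267
  B = 300 − 2·115 − 5·(-267) = 1405
B: -850 − 1405 = -2255

-2255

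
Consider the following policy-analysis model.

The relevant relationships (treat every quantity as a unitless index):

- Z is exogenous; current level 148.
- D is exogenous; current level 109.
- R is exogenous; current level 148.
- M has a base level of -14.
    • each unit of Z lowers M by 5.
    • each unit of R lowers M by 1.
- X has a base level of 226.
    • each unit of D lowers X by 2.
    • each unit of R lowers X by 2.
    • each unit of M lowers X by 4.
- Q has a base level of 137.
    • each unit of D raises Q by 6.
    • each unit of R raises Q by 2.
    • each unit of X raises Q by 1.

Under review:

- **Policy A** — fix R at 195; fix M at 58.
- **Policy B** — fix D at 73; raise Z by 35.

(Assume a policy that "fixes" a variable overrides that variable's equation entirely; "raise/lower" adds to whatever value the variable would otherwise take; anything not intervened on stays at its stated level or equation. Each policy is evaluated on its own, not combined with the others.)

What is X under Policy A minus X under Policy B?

-4706

Policy A (R := 195, M := 58):
  Z = 148
  D = 109
  R = 195
  M = 58
  X = 226 − 2·109 − 2·195 − 4·58 = -614
Policy B (D := 73, Z + 35):
  Z = 148 + 35 = 183
  D = 73
  R = 148
  M = -14 − 5·183 − 148 = -1077
  X = 226 − 2·73 − 2·148 − 4·(-1077) = 4092
X: -614 − 4092 = -4706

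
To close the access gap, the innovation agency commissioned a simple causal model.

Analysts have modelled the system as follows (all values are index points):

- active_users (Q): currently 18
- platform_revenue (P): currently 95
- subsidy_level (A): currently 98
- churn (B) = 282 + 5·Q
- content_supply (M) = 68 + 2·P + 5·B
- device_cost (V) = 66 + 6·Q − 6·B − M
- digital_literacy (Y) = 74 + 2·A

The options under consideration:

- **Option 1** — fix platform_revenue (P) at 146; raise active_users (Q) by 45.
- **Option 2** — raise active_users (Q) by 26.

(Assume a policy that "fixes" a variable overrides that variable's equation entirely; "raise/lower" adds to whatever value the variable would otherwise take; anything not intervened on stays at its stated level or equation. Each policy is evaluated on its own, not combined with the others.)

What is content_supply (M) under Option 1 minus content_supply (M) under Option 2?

Option 1 (P := 146, Q + 45):
  Q = 18 + 45 = 63
  P = 146
  B = 282 + 5·63 = 597
  M = 68 + 2·146 + 5·597 = 3345
Option 2 (Q + 26):
  Q = 18 + 26 = 44
  P = 95
  B = 282 + 5·44 = 502
  M = 68 + 2·95 + 5·502 = 2768
M: 3345 − 2768 = 577

577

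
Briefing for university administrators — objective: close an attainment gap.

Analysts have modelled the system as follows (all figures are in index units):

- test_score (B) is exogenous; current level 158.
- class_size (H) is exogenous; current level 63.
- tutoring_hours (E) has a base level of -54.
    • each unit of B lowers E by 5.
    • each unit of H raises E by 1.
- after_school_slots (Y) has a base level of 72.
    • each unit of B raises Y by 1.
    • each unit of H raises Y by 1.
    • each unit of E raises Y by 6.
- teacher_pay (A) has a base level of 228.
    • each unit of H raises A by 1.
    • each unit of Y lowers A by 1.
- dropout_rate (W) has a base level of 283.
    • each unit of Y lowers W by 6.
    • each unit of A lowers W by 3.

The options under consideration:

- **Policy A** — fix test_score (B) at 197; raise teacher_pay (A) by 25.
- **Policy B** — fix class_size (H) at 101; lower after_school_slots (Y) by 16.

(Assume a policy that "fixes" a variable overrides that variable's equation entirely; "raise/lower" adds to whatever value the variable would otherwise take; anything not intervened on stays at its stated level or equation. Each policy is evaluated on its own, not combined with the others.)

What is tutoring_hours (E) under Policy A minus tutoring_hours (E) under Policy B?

-233

Policy A (B := 197, A + 25):
  B = 197
  H = 63
  E = -54 − 5·197 + 63 = -976
Policy B (H := 101, Y − 16):
  B = 158
  H = 101
  E = -54 − 5·158 + 101 = -743
E: -976 − (-743) = -233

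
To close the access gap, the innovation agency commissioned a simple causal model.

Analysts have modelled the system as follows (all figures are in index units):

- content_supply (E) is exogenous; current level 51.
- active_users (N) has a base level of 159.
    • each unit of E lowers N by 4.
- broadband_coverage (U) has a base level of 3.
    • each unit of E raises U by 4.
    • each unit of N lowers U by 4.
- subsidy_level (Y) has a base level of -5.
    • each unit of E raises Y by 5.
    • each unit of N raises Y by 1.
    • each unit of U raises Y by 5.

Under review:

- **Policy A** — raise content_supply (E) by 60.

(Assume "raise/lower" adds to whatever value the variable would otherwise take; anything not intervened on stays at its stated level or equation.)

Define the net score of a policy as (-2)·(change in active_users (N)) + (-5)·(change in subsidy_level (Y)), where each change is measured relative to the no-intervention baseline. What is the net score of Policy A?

Baseline:
  E = 51
  N = 159 − 4·51 = -45
  U = 3 + 4·51 − 4·(-45) = 387
  Y = -5 + 5·51 + (-45) + 5·387 = 2140
Policy A (E + 60):
  E = 51 + 60 = 111
  N = 159 − 4·111 = -285
  U = 3 + 4·111 − 4·(-285) = 1587
  Y = -5 + 5·111 + (-285) + 5·1587 = 8200
ΔN = -285 − (-45) = -240; ΔY = 8200 − 2140 = 6060
Score = (-2)·(-240) + (-5)·6060 = -29820

-29820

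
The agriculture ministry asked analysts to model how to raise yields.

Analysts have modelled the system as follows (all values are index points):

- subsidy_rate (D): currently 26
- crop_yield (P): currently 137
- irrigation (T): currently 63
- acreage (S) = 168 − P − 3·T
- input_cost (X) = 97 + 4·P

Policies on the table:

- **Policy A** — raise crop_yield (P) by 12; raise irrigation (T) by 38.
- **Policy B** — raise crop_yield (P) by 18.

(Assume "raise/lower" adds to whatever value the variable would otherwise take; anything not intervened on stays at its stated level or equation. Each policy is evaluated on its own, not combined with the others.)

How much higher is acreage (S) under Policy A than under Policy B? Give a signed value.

Policy A (P + 12, T + 38):
  P = 137 + 12 = 149
  T = 63 + 38 = 101
  S = 168 − 149 − 3·101 = -284
Policy B (P + 18):
  P = 137 + 18 = 155
  T = 63
  S = 168 − 155 − 3·63 = -176
S: -284 − (-176) = -108

-108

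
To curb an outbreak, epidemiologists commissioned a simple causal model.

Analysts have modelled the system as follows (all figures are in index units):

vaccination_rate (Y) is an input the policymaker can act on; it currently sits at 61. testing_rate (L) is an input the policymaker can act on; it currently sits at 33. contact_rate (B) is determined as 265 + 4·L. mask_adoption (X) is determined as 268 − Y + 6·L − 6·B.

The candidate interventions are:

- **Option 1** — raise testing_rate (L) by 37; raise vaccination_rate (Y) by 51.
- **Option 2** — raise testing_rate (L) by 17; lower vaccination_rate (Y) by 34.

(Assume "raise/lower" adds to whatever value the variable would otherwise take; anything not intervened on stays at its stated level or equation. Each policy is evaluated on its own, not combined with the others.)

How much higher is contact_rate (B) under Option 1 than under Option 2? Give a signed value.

80

Option 1 (L + 37, Y + 51):
  L = 33 + 37 = 70
  B = 265 + 4·70 = 545
Option 2 (L + 17, Y − 34):
  L = 33 + 17 = 50
  B = 265 + 4·50 = 465
B: 545 − 465 = 80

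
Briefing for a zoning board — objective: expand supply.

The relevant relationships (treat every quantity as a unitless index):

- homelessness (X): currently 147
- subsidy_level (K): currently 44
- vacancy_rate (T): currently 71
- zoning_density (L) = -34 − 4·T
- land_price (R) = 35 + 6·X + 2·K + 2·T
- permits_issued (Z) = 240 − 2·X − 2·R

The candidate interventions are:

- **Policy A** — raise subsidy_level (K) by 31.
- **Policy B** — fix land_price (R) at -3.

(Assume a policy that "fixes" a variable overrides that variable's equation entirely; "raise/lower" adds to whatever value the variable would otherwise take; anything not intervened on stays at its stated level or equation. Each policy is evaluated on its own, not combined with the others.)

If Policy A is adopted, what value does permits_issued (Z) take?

-2472

Policy A (K + 31):
  X = 147
  K = 44 + 31 = 75
  T = 71
  R = 35 + 6·147 + 2·75 + 2·71 = 1209
  Z = 240 − 2·147 − 2·1209 = -2472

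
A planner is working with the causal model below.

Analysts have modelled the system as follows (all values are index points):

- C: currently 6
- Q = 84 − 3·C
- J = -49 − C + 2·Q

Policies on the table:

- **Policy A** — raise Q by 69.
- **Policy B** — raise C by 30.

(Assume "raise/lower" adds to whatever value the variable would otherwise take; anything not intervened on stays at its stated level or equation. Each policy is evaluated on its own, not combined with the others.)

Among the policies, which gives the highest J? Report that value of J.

Policy A (Q + 69):
  C = 6
  Q = 84 − 3·6 (+69 from intervention) = 135
  J = -49 − 6 + 2·135 = 215
Policy B (C + 30):
  C = 6 + 30 = 36
  Q = 84 − 3·36 = -24
  J = -49 − 36 + 2·(-24) = -133
Comparing — Policy A: J=215, Policy B: J=-133. Highest is 215 (Policy A).

215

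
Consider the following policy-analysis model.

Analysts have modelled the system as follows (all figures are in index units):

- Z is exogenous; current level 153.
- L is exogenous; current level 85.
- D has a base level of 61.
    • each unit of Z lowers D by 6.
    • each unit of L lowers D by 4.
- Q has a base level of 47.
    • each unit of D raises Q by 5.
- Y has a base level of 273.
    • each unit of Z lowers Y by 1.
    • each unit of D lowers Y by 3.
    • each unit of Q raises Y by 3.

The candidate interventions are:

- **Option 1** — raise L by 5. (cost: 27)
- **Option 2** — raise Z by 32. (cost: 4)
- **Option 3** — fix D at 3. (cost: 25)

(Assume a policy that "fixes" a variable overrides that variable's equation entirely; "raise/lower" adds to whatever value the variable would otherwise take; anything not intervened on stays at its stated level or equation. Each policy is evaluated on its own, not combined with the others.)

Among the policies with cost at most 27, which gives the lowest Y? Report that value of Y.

Option 1 (L + 5):
  Z = 153
  L = 85 + 5 = 90
  D = 61 − 6·153 − 4·90 = -1217
  Q = 47 + 5·(-1217) = -6038
  Y = 273 − 153 − 3·(-1217) + 3·(-6038) = -14343
Option 2 (Z + 32):
  Z = 153 + 32 = 185
  L = 85
  D = 61 − 6·185 − 4·85 = -1389
  Q = 47 + 5·(-1389) = -6898
  Y = 273 − 185 − 3·(-1389) + 3·(-6898) = -16439
Option 3 (D := 3):
  Z = 153
  L = 85
  D = 3
  Q = 47 + 5·3 = 62
  Y = 273 − 153 − 3·3 + 3·62 = 297
Comparing — Option 1: Y=-14343, Option 2: Y=-16439, Option 3: Y=297. Lowest is -16439 (Option 2).

-16439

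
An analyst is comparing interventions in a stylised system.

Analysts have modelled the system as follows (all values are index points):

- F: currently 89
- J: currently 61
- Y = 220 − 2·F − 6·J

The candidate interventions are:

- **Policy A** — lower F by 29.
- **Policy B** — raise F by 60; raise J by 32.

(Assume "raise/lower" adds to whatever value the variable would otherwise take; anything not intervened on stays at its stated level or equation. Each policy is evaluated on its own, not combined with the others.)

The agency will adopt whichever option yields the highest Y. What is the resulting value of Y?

-266

Policy A (F − 29):
  F = 89 − 29 = 60
  J = 61
  Y = 220 − 2·60 − 6·61 = -266
Policy B (F + 60, J + 32):
  F = 89 + 60 = 149
  J = 61 + 32 = 93
  Y = 220 − 2·149 − 6·93 = -636
Comparing — Policy A: Y=-266, Policy B: Y=-636. Highest is -266 (Policy A).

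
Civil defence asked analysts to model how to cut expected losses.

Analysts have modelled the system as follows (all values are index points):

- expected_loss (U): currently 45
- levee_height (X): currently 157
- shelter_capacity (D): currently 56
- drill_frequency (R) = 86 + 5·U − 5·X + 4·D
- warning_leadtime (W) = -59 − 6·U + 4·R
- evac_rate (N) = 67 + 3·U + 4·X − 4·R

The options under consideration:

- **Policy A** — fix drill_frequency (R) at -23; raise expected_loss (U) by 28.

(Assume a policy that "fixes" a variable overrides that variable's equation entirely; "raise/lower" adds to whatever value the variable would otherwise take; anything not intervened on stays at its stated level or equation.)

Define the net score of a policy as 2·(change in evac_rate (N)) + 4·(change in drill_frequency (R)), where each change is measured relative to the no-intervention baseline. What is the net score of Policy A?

Baseline:
  U = 45
  X = 157
  D = 56
  R = 86 + 5·45 − 5·157 + 4·56 = -250
  N = 67 + 3·45 + 4·157 − 4·(-250) = 1830
Policy A (R := -23, U + 28):
  U = 45 + 28 = 73
  X = 157
  D = 56
  R = -23
  N = 67 + 3·73 + 4·157 − 4·(-23) = 1006
ΔN = 1006 − 1830 = -824; ΔR = -23 − (-250) = 227
Score = 2·(-824) + 4·227 = -740

-740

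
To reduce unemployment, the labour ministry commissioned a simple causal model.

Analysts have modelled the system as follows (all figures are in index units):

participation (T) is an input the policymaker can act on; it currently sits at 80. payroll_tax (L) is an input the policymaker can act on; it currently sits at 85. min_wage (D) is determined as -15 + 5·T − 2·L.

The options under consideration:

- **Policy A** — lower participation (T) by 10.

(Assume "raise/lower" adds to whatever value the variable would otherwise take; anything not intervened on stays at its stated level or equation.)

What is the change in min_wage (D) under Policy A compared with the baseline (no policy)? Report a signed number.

Baseline:
  T = 80
  L = 85
  D = -15 + 5·80 − 2·85 = 215
Policy A (T − 10):
  T = 80 − 10 = 70
  L = 85
  D = -15 + 5·70 − 2·85 = 165
Change in D: 165 − 215 = -50

-50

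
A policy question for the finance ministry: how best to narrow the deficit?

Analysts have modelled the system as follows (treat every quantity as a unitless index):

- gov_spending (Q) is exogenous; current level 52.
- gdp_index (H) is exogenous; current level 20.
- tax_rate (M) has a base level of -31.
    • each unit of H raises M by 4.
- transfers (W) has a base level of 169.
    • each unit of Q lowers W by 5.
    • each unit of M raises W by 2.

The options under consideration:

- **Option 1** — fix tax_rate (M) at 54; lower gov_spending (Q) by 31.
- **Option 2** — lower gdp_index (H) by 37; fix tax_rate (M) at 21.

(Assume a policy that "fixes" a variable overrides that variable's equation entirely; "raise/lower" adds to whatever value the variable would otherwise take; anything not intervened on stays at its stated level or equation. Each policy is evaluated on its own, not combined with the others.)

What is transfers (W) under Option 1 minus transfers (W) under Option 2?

Option 1 (M := 54, Q − 31):
  Q = 52 − 31 = 21
  H = 20
  M = 54
  W = 169 − 5·21 + 2·54 = 172
Option 2 (H − 37, M := 21):
  Q = 52
  H = 20 − 37 = -17
  M = 21
  W = 169 − 5·52 + 2·21 = -49
W: 172 − (-49) = 221

221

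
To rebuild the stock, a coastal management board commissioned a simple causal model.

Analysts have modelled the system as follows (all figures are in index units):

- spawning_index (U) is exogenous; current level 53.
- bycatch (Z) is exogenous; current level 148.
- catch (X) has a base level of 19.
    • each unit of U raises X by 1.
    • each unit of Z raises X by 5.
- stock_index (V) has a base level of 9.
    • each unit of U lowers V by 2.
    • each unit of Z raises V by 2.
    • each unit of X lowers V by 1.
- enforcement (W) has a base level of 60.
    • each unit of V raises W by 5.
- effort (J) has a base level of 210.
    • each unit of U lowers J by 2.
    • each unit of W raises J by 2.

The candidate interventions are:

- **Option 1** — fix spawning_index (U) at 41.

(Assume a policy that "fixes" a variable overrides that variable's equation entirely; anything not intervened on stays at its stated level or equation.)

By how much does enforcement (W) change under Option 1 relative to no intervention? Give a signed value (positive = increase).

Baseline:
  U = 53
  Z = 148
  X = 19 + 53 + 5·148 = 812
  V = 9 − 2·53 + 2·148 − 812 = -613
  W = 60 + 5·(-613) = -3005
Option 1 (U := 41):
  U = 41
  Z = 148
  X = 19 + 41 + 5·148 = 800
  V = 9 − 2·41 + 2·148 − 800 = -577
  W = 60 + 5·(-577) = -2825
Change in W: -2825 − (-3005) = 180

180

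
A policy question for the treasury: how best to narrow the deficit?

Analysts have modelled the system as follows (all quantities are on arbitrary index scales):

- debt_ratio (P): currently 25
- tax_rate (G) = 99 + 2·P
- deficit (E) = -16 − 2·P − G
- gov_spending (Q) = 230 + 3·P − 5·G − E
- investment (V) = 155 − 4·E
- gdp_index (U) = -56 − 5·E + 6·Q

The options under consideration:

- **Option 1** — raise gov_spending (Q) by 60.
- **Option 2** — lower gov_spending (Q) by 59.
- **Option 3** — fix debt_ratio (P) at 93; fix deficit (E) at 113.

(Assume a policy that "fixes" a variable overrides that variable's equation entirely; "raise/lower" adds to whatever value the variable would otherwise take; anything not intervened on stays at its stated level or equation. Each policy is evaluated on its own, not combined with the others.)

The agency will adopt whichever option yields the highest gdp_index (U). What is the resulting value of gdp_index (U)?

29

Option 1 (Q + 60):
  P = 25
  G = 99 + 2·25 = 149
  E = -16 − 2·25 − 149 = -215
  Q = 230 + 3·25 − 5·149 − (-215) (+60 from intervention) = -165
  U = -56 − 5·(-215) + 6·(-165) = 29
Option 2 (Q − 59):
  P = 25
  G = 99 + 2·25 = 149
  E = -16 − 2·25 − 149 = -215
  Q = 230 + 3·25 − 5·149 − (-215) (−59 from intervention) = -284
  U = -56 − 5·(-215) + 6·(-284) = -685
Option 3 (P := 93, E := 113):
  P = 93
  G = 99 + 2·93 = 285
  E = 113
  Q = 230 + 3·93 − 5·285 − 113 = -1029
  U = -56 − 5·113 + 6·(-1029) = -6795
Comparing — Option 1: U=29, Option 2: U=-685, Option 3: U=-6795. Highest is 29 (Option 1).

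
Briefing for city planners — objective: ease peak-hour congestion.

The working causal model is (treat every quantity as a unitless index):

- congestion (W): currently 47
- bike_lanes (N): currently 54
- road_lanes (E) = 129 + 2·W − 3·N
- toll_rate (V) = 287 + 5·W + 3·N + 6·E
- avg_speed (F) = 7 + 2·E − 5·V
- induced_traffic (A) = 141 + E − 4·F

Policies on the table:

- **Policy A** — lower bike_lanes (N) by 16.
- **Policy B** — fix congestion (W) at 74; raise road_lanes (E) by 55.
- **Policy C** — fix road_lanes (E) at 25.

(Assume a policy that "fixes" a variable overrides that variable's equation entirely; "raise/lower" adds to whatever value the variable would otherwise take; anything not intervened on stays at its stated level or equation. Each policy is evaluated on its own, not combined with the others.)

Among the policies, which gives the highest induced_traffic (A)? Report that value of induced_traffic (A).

35703

Policy A (N − 16):
  W = 47
  N = 54 − 16 = 38
  E = 129 + 2·47 − 3·38 = 109
  V = 287 + 5·47 + 3·38 + 6·109 = 1290
  F = 7 + 2·109 − 5·1290 = -6225
  A = 141 + 109 − 4·(-6225) = 25150
Policy B (W := 74, E + 55):
  W = 74
  N = 54
  E = 129 + 2·74 − 3·54 (+55 from intervention) = 170
  V = 287 + 5·74 + 3·54 + 6·170 = 1839
  F = 7 + 2·170 − 5·1839 = -8848
  A = 141 + 170 − 4·(-8848) = 35703
Policy C (E := 25):
  W = 47
  N = 54
  E = 25
  V = 287 + 5·47 + 3·54 + 6·25 = 834
  F = 7 + 2·25 − 5·834 = -4113
  A = 141 + 25 − 4·(-4113) = 16618
Comparing — Policy A: A=25150, Policy B: A=35703, Policy C: A=16618. Highest is 35703 (Policy B).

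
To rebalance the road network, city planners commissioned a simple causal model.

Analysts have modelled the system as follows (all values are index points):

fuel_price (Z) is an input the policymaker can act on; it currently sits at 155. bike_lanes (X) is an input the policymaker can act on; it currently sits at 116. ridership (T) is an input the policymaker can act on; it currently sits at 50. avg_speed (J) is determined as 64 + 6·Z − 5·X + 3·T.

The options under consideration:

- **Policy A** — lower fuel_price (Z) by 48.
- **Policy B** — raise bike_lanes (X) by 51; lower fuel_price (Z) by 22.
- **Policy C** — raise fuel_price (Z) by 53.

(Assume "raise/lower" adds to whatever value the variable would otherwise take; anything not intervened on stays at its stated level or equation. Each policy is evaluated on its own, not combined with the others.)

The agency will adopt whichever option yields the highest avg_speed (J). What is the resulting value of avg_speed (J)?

Policy A (Z − 48):
  Z = 155 − 48 = 107
  X = 116
  T = 50
  J = 64 + 6·107 − 5·116 + 3·50 = 276
Policy B (X + 51, Z − 22):
  Z = 155 − 22 = 133
  X = 116 + 51 = 167
  T = 50
  J = 64 + 6·133 − 5·167 + 3·50 = 177
Policy C (Z + 53):
  Z = 155 + 53 = 208
  X = 116
  T = 50
  J = 64 + 6·208 − 5·116 + 3·50 = 882
Comparing — Policy A: J=276, Policy B: J=177, Policy C: J=882. Highest is 882 (Policy C).

882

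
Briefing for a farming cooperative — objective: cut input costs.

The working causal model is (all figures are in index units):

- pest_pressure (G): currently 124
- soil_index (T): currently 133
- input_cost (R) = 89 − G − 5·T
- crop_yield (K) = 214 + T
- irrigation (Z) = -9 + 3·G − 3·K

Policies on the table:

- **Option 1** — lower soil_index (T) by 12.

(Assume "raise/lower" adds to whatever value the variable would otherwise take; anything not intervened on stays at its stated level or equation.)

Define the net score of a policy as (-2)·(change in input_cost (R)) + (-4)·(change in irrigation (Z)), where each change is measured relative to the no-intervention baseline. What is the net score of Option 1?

-264

Baseline:
  G = 124
  T = 133
  R = 89 − 124 − 5·133 = -700
  K = 214 + 133 = 347
  Z = -9 + 3·124 − 3·347 = -678
Option 1 (T − 12):
  G = 124
  T = 133 − 12 = 121
  R = 89 − 124 − 5·121 = -640
  K = 214 + 121 = 335
  Z = -9 + 3·124 − 3·335 = -642
ΔR = -640 − (-700) = 60; ΔZ = -642 − (-678) = 36
Score = (-2)·60 + (-4)·36 = -264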